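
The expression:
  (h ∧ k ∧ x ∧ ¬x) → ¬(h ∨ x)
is always true.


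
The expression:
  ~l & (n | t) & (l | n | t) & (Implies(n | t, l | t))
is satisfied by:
  {t: True, l: False}


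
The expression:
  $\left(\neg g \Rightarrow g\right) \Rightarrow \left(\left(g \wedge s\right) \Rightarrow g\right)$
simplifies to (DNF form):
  $\text{True}$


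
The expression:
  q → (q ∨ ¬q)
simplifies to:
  True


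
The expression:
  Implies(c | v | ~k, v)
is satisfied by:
  {k: True, v: True, c: False}
  {v: True, c: False, k: False}
  {k: True, v: True, c: True}
  {v: True, c: True, k: False}
  {k: True, c: False, v: False}


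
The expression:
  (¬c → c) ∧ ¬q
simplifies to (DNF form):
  c ∧ ¬q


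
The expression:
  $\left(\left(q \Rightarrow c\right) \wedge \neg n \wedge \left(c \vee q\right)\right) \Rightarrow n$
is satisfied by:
  {n: True, c: False}
  {c: False, n: False}
  {c: True, n: True}


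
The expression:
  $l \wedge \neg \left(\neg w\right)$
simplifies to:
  $l \wedge w$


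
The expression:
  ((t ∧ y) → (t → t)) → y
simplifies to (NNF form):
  y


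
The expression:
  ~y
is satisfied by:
  {y: False}


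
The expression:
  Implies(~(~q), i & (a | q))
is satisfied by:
  {i: True, q: False}
  {q: False, i: False}
  {q: True, i: True}


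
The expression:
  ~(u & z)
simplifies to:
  ~u | ~z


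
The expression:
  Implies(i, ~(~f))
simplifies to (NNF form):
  f | ~i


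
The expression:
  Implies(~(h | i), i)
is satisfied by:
  {i: True, h: True}
  {i: True, h: False}
  {h: True, i: False}


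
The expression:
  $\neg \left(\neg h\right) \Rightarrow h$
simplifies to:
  $\text{True}$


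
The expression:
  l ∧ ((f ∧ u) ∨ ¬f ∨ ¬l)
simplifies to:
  l ∧ (u ∨ ¬f)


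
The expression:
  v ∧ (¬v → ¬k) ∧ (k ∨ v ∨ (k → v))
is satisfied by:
  {v: True}


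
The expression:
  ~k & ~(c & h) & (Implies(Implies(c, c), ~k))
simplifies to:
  ~k & (~c | ~h)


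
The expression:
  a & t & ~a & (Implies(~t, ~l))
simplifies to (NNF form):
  False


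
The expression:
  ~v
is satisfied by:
  {v: False}


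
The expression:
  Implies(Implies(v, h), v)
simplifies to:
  v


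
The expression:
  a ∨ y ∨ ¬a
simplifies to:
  True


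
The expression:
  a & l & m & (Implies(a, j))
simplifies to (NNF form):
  a & j & l & m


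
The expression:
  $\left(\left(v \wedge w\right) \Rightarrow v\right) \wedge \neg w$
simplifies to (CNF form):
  $\neg w$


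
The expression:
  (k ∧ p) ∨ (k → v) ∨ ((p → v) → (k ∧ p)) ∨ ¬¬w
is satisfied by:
  {w: True, p: True, v: True, k: False}
  {w: True, p: True, k: False, v: False}
  {w: True, v: True, k: False, p: False}
  {w: True, k: False, v: False, p: False}
  {p: True, v: True, k: False, w: False}
  {p: True, k: False, v: False, w: False}
  {v: True, p: False, k: False, w: False}
  {p: False, k: False, v: False, w: False}
  {p: True, w: True, k: True, v: True}
  {p: True, w: True, k: True, v: False}
  {w: True, k: True, v: True, p: False}
  {w: True, k: True, p: False, v: False}
  {v: True, k: True, p: True, w: False}
  {k: True, p: True, w: False, v: False}
  {k: True, v: True, w: False, p: False}


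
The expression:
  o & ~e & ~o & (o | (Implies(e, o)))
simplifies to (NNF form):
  False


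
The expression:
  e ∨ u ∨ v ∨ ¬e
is always true.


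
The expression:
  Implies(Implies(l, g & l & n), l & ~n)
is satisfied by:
  {l: True, g: False, n: False}
  {n: True, l: True, g: False}
  {g: True, l: True, n: False}


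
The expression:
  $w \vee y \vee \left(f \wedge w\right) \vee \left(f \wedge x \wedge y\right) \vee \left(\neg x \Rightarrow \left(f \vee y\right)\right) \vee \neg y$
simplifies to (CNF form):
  $\text{True}$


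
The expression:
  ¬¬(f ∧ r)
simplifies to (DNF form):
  f ∧ r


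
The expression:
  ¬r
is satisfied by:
  {r: False}


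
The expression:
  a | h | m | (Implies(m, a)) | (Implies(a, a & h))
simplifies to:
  True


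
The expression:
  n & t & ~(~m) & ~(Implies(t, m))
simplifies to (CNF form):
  False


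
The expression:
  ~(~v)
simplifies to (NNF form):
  v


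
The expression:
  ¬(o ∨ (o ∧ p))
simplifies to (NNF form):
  ¬o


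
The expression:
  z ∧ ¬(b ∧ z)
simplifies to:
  z ∧ ¬b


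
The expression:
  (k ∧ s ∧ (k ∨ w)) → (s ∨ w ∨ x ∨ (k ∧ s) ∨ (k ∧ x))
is always true.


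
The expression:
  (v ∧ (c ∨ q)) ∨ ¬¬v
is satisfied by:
  {v: True}


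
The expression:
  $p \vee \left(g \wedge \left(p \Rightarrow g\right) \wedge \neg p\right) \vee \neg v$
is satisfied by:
  {p: True, g: True, v: False}
  {p: True, v: False, g: False}
  {g: True, v: False, p: False}
  {g: False, v: False, p: False}
  {p: True, g: True, v: True}
  {p: True, v: True, g: False}
  {g: True, v: True, p: False}


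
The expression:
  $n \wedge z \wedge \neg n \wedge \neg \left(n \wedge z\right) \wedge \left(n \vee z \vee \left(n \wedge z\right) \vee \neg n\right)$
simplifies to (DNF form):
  $\text{False}$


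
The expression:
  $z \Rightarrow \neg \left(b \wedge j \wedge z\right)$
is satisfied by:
  {z: False, b: False, j: False}
  {j: True, z: False, b: False}
  {b: True, z: False, j: False}
  {j: True, b: True, z: False}
  {z: True, j: False, b: False}
  {j: True, z: True, b: False}
  {b: True, z: True, j: False}


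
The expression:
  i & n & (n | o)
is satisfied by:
  {i: True, n: True}


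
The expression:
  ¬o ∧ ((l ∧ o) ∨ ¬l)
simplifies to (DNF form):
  ¬l ∧ ¬o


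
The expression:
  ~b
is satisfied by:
  {b: False}


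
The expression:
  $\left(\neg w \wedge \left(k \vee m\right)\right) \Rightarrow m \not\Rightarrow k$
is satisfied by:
  {w: True, k: False}
  {k: False, w: False}
  {k: True, w: True}


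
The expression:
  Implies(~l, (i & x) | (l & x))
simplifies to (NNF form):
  l | (i & x)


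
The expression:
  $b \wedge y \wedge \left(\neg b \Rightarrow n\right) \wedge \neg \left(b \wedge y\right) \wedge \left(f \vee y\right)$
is never true.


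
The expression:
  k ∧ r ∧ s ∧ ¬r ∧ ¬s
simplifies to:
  False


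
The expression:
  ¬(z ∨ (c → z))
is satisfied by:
  {c: True, z: False}


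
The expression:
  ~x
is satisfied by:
  {x: False}


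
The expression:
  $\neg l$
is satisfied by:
  {l: False}


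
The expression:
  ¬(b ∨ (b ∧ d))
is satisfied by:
  {b: False}


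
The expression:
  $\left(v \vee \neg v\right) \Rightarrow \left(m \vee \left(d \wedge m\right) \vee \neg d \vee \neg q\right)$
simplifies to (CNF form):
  $m \vee \neg d \vee \neg q$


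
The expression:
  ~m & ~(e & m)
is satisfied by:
  {m: False}


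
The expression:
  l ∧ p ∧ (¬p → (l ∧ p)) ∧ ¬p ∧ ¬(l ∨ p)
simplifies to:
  False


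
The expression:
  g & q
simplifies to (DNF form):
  g & q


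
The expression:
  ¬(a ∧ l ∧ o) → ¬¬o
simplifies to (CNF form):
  o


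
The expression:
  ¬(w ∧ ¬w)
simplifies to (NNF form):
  True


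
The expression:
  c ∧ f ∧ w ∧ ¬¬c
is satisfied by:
  {c: True, w: True, f: True}


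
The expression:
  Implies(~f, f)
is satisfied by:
  {f: True}


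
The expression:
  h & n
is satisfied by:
  {h: True, n: True}


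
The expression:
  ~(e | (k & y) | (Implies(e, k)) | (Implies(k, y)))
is never true.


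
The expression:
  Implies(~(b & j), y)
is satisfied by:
  {y: True, j: True, b: True}
  {y: True, j: True, b: False}
  {y: True, b: True, j: False}
  {y: True, b: False, j: False}
  {j: True, b: True, y: False}


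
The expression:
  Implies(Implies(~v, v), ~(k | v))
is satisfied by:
  {v: False}


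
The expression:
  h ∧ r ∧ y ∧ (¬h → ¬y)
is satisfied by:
  {r: True, h: True, y: True}


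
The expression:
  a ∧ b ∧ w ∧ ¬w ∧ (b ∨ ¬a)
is never true.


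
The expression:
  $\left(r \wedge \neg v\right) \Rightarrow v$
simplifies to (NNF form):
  $v \vee \neg r$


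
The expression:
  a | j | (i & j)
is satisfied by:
  {a: True, j: True}
  {a: True, j: False}
  {j: True, a: False}


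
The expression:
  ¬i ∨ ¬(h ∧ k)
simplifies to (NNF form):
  ¬h ∨ ¬i ∨ ¬k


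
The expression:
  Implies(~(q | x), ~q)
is always true.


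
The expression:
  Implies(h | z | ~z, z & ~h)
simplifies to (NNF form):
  z & ~h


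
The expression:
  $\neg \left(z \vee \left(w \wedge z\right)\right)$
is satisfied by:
  {z: False}


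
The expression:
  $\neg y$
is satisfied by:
  {y: False}


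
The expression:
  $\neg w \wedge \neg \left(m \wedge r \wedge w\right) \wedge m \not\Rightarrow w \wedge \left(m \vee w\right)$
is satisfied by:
  {m: True, w: False}


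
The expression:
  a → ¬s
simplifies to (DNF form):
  ¬a ∨ ¬s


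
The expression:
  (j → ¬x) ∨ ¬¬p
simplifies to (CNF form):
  p ∨ ¬j ∨ ¬x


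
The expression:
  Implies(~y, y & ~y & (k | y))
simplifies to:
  y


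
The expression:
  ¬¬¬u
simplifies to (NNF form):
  ¬u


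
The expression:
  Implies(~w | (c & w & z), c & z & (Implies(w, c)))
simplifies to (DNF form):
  w | (c & z)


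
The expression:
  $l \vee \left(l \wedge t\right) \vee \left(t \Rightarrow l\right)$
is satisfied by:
  {l: True, t: False}
  {t: False, l: False}
  {t: True, l: True}


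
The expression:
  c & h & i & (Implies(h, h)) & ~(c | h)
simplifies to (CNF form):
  False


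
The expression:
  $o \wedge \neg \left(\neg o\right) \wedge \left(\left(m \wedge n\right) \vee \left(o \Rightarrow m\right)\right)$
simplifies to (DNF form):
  $m \wedge o$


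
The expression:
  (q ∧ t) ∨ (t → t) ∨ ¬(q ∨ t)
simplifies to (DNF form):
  True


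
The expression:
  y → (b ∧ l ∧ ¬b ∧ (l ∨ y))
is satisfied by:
  {y: False}


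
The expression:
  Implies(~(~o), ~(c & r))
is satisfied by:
  {c: False, o: False, r: False}
  {r: True, c: False, o: False}
  {o: True, c: False, r: False}
  {r: True, o: True, c: False}
  {c: True, r: False, o: False}
  {r: True, c: True, o: False}
  {o: True, c: True, r: False}


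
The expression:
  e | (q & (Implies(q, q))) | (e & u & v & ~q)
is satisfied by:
  {q: True, e: True}
  {q: True, e: False}
  {e: True, q: False}


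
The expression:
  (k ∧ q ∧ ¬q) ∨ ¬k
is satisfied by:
  {k: False}


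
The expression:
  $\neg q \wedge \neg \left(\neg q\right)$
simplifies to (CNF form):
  $\text{False}$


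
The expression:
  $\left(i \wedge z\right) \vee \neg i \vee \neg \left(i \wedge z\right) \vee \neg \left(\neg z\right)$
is always true.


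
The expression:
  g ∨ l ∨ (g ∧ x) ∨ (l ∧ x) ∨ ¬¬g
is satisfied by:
  {l: True, g: True}
  {l: True, g: False}
  {g: True, l: False}


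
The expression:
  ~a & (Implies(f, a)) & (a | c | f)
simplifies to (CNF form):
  c & ~a & ~f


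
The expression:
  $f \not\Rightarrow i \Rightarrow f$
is always true.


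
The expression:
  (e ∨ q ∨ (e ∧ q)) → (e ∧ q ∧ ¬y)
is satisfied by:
  {y: False, q: False, e: False}
  {y: True, q: False, e: False}
  {q: True, e: True, y: False}


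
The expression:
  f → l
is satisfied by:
  {l: True, f: False}
  {f: False, l: False}
  {f: True, l: True}


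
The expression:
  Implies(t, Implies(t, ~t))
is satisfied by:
  {t: False}


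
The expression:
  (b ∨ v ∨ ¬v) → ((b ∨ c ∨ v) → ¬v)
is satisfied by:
  {v: False}


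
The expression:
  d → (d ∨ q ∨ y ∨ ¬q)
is always true.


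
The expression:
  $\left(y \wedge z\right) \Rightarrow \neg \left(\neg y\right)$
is always true.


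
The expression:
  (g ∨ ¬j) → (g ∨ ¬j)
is always true.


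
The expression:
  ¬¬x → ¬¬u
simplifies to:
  u ∨ ¬x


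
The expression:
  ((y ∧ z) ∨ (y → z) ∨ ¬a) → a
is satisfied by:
  {a: True}


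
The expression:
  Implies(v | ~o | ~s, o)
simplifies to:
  o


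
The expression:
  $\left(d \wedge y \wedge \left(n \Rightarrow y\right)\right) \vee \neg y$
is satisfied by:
  {d: True, y: False}
  {y: False, d: False}
  {y: True, d: True}


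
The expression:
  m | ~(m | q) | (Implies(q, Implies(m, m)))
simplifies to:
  True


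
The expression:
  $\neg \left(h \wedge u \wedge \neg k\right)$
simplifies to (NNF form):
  $k \vee \neg h \vee \neg u$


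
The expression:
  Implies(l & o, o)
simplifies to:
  True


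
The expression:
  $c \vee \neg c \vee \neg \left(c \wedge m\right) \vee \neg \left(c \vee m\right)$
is always true.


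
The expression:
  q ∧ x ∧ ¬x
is never true.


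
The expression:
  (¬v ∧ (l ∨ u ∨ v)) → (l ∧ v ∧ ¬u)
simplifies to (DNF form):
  v ∨ (¬l ∧ ¬u)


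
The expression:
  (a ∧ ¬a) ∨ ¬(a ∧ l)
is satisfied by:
  {l: False, a: False}
  {a: True, l: False}
  {l: True, a: False}


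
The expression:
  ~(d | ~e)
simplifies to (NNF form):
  e & ~d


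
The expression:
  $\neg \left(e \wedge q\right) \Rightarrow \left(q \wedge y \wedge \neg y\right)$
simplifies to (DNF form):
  $e \wedge q$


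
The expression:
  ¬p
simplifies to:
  ¬p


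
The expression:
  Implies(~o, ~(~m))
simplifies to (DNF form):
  m | o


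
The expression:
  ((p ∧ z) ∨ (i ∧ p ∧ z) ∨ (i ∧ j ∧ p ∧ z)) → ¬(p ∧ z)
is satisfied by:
  {p: False, z: False}
  {z: True, p: False}
  {p: True, z: False}


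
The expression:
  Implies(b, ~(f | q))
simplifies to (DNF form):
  ~b | (~f & ~q)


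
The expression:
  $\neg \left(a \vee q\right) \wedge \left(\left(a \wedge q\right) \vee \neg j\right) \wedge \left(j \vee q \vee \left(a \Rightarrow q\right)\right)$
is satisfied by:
  {q: False, j: False, a: False}


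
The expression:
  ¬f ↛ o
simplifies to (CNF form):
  o ∨ ¬f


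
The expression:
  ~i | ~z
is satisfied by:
  {z: False, i: False}
  {i: True, z: False}
  {z: True, i: False}


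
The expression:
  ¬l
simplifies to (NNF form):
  ¬l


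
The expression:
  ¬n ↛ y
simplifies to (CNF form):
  y ∨ ¬n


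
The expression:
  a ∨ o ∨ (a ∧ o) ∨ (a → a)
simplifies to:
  True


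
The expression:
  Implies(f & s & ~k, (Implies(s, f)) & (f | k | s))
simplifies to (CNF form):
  True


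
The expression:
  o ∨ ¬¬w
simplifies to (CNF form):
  o ∨ w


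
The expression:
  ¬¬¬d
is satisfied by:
  {d: False}


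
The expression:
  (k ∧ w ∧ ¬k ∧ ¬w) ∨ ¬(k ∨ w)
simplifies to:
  ¬k ∧ ¬w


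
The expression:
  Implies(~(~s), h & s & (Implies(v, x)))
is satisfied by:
  {h: True, x: True, s: False, v: False}
  {h: True, x: False, s: False, v: False}
  {v: True, h: True, x: True, s: False}
  {v: True, h: True, x: False, s: False}
  {x: True, v: False, s: False, h: False}
  {x: False, v: False, s: False, h: False}
  {v: True, x: True, s: False, h: False}
  {v: True, x: False, s: False, h: False}
  {h: True, s: True, x: True, v: False}
  {h: True, s: True, x: False, v: False}
  {v: True, h: True, s: True, x: True}


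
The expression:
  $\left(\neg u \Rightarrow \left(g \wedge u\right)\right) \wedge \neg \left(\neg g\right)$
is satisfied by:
  {u: True, g: True}


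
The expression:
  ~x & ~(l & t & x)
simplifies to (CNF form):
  ~x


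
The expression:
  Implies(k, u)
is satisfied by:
  {u: True, k: False}
  {k: False, u: False}
  {k: True, u: True}


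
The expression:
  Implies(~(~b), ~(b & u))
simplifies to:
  ~b | ~u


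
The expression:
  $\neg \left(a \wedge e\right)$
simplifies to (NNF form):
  $\neg a \vee \neg e$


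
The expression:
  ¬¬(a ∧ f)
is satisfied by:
  {a: True, f: True}


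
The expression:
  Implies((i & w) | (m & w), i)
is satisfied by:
  {i: True, w: False, m: False}
  {w: False, m: False, i: False}
  {i: True, m: True, w: False}
  {m: True, w: False, i: False}
  {i: True, w: True, m: False}
  {w: True, i: False, m: False}
  {i: True, m: True, w: True}


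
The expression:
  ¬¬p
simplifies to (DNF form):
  p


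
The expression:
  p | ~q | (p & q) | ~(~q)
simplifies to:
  True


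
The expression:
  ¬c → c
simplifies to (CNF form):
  c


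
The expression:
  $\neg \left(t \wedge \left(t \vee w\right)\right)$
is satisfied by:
  {t: False}


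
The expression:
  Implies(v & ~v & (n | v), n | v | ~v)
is always true.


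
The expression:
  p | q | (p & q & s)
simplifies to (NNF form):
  p | q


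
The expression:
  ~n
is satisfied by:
  {n: False}


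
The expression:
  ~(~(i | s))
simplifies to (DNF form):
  i | s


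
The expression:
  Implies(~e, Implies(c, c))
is always true.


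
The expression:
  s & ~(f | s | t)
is never true.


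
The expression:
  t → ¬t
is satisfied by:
  {t: False}


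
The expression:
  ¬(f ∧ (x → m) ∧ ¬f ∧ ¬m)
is always true.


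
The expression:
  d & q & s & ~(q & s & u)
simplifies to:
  d & q & s & ~u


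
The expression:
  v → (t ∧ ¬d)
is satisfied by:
  {t: True, d: False, v: False}
  {d: False, v: False, t: False}
  {t: True, d: True, v: False}
  {d: True, t: False, v: False}
  {v: True, t: True, d: False}


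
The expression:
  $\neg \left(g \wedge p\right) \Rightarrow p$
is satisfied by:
  {p: True}


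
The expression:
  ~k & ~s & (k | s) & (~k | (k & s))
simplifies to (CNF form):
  False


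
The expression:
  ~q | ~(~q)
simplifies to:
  True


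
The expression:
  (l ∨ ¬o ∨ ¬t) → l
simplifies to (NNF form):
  l ∨ (o ∧ t)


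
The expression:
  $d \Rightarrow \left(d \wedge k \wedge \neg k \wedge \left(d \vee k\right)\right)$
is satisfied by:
  {d: False}


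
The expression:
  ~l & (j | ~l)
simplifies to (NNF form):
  ~l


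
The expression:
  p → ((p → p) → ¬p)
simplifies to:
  ¬p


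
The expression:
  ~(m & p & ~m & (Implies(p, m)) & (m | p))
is always true.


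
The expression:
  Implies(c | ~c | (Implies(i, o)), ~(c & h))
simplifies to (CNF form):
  ~c | ~h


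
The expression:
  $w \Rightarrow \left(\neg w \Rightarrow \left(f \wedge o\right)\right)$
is always true.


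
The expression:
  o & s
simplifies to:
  o & s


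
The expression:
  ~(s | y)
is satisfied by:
  {y: False, s: False}


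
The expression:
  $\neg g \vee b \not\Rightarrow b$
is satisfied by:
  {g: False}


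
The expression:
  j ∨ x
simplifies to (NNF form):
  j ∨ x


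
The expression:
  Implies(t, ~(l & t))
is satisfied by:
  {l: False, t: False}
  {t: True, l: False}
  {l: True, t: False}


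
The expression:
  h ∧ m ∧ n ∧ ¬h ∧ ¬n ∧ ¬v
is never true.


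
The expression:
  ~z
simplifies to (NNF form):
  ~z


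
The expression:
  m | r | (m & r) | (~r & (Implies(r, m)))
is always true.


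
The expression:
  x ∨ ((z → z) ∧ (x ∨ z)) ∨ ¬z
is always true.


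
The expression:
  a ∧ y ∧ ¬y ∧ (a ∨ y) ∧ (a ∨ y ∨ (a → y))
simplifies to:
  False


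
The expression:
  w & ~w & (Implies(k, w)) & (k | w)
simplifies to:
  False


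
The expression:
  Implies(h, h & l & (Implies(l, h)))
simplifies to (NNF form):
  l | ~h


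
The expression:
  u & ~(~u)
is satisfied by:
  {u: True}


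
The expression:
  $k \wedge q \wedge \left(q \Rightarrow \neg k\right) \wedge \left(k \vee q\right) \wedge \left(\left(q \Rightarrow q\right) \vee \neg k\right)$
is never true.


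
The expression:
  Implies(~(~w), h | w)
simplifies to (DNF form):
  True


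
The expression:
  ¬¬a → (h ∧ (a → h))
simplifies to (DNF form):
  h ∨ ¬a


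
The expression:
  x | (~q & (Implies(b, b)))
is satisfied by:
  {x: True, q: False}
  {q: False, x: False}
  {q: True, x: True}


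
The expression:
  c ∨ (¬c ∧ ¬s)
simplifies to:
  c ∨ ¬s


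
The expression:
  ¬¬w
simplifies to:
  w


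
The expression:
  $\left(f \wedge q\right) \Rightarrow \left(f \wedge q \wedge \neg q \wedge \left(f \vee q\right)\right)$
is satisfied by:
  {q: False, f: False}
  {f: True, q: False}
  {q: True, f: False}


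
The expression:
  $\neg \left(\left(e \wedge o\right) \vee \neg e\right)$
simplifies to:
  $e \wedge \neg o$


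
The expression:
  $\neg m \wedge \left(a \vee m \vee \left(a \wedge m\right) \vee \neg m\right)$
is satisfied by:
  {m: False}


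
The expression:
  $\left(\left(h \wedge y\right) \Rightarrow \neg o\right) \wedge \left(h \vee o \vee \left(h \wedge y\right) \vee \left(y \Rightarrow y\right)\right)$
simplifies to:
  $\neg h \vee \neg o \vee \neg y$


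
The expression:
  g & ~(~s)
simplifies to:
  g & s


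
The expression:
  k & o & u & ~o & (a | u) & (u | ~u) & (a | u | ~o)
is never true.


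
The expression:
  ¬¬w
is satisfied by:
  {w: True}


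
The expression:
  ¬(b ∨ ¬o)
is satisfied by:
  {o: True, b: False}


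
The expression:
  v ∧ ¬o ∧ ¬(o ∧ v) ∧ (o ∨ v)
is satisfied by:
  {v: True, o: False}


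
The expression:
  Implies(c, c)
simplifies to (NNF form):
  True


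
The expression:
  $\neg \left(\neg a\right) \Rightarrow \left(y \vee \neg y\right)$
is always true.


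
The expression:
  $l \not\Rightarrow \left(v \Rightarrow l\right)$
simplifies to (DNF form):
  $\text{False}$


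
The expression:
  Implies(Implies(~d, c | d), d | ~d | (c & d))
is always true.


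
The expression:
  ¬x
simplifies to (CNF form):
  ¬x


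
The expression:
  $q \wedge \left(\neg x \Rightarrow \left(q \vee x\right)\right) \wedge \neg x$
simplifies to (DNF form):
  $q \wedge \neg x$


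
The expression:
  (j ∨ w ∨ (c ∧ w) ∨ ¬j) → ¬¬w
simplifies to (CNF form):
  w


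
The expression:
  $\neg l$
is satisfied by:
  {l: False}


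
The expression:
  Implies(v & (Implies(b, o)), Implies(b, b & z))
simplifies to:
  z | ~b | ~o | ~v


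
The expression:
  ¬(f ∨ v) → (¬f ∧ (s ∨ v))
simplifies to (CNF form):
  f ∨ s ∨ v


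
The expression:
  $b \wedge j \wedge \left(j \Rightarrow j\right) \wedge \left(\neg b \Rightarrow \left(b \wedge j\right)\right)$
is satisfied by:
  {j: True, b: True}


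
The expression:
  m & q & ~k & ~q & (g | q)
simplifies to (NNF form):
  False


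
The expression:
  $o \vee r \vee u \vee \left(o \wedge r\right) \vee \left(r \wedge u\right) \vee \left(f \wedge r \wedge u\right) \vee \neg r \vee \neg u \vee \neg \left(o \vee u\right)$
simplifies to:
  $\text{True}$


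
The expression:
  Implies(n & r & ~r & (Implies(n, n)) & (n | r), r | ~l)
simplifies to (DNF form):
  True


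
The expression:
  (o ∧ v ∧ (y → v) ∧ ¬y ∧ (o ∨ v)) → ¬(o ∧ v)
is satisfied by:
  {y: True, v: False, o: False}
  {v: False, o: False, y: False}
  {y: True, o: True, v: False}
  {o: True, v: False, y: False}
  {y: True, v: True, o: False}
  {v: True, y: False, o: False}
  {y: True, o: True, v: True}


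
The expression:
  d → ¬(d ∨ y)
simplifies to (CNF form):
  ¬d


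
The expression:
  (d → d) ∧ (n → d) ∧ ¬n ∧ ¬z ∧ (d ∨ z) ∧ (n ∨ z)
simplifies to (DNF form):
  False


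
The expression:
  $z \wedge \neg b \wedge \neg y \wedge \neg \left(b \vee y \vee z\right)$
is never true.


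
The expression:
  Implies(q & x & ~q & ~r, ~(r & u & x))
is always true.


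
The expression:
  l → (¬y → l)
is always true.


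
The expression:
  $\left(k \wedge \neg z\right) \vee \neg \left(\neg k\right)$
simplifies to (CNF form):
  $k$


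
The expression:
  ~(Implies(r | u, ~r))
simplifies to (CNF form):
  r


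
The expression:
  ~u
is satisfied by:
  {u: False}


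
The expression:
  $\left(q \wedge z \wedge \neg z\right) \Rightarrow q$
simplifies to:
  $\text{True}$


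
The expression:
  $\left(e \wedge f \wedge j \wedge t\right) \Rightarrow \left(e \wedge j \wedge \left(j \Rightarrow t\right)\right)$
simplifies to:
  $\text{True}$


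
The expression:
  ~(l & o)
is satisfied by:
  {l: False, o: False}
  {o: True, l: False}
  {l: True, o: False}


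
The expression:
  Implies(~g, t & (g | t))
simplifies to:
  g | t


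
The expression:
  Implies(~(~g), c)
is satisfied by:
  {c: True, g: False}
  {g: False, c: False}
  {g: True, c: True}


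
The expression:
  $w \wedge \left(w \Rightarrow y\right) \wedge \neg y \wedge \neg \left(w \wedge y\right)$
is never true.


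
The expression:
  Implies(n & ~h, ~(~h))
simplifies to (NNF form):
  h | ~n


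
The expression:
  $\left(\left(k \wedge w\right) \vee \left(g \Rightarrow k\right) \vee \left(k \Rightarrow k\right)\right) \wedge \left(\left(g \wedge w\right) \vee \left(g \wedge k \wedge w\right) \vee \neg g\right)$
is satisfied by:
  {w: True, g: False}
  {g: False, w: False}
  {g: True, w: True}


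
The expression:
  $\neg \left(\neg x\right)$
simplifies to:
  $x$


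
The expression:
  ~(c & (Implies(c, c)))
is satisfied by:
  {c: False}


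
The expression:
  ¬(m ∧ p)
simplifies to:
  ¬m ∨ ¬p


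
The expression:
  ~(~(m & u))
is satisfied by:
  {m: True, u: True}


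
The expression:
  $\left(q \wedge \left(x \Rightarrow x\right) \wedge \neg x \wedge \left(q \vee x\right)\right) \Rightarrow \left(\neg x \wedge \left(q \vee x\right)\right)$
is always true.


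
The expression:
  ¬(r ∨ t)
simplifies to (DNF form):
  ¬r ∧ ¬t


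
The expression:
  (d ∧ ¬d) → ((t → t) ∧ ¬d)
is always true.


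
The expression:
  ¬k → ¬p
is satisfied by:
  {k: True, p: False}
  {p: False, k: False}
  {p: True, k: True}


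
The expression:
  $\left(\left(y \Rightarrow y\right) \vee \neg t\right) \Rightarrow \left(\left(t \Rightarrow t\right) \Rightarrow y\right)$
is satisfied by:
  {y: True}


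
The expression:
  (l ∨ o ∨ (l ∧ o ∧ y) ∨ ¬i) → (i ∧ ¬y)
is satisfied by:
  {i: True, o: False, l: False, y: False}
  {i: True, l: True, o: False, y: False}
  {i: True, o: True, l: False, y: False}
  {i: True, l: True, o: True, y: False}
  {i: True, y: True, o: False, l: False}


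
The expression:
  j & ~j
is never true.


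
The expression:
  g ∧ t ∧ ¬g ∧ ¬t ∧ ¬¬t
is never true.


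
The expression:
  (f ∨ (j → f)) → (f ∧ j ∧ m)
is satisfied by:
  {j: True, m: True, f: False}
  {j: True, m: False, f: False}
  {j: True, f: True, m: True}


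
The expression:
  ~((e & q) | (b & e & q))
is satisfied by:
  {e: False, q: False}
  {q: True, e: False}
  {e: True, q: False}


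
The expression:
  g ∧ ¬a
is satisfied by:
  {g: True, a: False}


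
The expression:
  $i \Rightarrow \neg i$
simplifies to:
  $\neg i$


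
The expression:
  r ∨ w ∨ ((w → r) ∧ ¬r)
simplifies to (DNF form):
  True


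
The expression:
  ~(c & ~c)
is always true.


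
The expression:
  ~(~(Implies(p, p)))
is always true.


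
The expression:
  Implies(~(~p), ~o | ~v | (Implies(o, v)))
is always true.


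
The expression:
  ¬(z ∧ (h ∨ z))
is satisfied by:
  {z: False}


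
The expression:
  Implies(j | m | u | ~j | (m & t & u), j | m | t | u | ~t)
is always true.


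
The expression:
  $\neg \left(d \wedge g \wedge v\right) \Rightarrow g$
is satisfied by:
  {g: True}


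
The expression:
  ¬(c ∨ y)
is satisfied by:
  {y: False, c: False}


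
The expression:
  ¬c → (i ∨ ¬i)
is always true.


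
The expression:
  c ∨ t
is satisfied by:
  {t: True, c: True}
  {t: True, c: False}
  {c: True, t: False}


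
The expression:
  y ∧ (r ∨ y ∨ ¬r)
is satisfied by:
  {y: True}


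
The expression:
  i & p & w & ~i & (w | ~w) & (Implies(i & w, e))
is never true.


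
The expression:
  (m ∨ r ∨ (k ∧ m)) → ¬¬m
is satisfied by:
  {m: True, r: False}
  {r: False, m: False}
  {r: True, m: True}


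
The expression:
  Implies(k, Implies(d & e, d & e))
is always true.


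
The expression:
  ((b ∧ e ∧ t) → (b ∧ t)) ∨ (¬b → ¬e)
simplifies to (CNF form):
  True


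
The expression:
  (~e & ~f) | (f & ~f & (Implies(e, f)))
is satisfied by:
  {e: False, f: False}


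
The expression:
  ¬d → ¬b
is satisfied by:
  {d: True, b: False}
  {b: False, d: False}
  {b: True, d: True}


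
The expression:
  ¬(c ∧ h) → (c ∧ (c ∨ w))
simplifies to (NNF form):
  c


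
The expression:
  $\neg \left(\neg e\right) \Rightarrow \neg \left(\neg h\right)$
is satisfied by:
  {h: True, e: False}
  {e: False, h: False}
  {e: True, h: True}


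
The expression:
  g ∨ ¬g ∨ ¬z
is always true.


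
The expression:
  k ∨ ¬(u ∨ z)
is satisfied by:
  {k: True, u: False, z: False}
  {k: True, z: True, u: False}
  {k: True, u: True, z: False}
  {k: True, z: True, u: True}
  {z: False, u: False, k: False}


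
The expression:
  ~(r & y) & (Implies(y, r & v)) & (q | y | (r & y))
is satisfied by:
  {q: True, y: False}


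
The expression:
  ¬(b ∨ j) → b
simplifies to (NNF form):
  b ∨ j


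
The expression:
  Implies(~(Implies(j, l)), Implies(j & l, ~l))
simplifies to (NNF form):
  True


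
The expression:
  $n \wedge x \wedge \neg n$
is never true.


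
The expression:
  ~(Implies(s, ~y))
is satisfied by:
  {s: True, y: True}


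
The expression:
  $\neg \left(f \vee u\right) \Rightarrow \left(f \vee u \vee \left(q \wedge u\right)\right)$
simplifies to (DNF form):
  $f \vee u$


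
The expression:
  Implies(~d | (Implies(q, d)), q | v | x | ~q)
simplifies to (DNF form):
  True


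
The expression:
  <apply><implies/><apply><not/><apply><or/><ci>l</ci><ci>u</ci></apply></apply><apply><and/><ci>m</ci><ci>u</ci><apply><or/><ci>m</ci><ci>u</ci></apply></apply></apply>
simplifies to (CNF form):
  <apply><or/><ci>l</ci><ci>u</ci></apply>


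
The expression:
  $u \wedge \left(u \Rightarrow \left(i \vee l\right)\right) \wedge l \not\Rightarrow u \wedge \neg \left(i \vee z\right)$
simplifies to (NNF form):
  $\text{False}$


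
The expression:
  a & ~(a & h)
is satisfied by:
  {a: True, h: False}


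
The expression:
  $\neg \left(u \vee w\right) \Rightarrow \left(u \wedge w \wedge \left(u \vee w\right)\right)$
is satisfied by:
  {u: True, w: True}
  {u: True, w: False}
  {w: True, u: False}


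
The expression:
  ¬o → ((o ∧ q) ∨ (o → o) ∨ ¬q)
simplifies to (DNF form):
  True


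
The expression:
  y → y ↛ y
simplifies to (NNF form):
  ¬y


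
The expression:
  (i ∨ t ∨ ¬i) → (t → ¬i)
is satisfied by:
  {t: False, i: False}
  {i: True, t: False}
  {t: True, i: False}


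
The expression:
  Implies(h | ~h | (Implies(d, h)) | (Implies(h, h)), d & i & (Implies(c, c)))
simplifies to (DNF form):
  d & i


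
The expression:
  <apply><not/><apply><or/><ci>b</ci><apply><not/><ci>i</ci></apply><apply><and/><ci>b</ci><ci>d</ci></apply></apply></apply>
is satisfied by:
  {i: True, b: False}


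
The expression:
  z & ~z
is never true.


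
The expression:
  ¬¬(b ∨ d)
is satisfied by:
  {b: True, d: True}
  {b: True, d: False}
  {d: True, b: False}


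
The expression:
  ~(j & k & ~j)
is always true.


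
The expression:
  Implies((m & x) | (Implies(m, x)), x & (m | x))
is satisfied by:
  {x: True, m: True}
  {x: True, m: False}
  {m: True, x: False}


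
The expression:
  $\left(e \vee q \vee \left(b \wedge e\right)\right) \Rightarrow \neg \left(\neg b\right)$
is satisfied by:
  {b: True, e: False, q: False}
  {b: True, q: True, e: False}
  {b: True, e: True, q: False}
  {b: True, q: True, e: True}
  {q: False, e: False, b: False}


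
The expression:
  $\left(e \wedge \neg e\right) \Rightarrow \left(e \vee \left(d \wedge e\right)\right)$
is always true.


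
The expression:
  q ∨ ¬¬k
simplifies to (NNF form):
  k ∨ q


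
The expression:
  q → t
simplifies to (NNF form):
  t ∨ ¬q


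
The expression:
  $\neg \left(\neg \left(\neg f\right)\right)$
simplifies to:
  $\neg f$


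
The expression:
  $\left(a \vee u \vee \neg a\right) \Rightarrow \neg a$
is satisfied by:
  {a: False}


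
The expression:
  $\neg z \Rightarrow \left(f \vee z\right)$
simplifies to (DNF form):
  $f \vee z$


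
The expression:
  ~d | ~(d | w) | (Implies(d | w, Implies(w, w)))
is always true.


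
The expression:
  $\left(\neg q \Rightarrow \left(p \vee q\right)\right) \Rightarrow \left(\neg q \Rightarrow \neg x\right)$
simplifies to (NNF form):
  $q \vee \neg p \vee \neg x$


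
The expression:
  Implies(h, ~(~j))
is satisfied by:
  {j: True, h: False}
  {h: False, j: False}
  {h: True, j: True}


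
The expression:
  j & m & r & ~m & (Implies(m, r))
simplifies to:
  False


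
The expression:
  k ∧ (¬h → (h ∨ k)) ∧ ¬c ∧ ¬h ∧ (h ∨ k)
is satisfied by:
  {k: True, h: False, c: False}


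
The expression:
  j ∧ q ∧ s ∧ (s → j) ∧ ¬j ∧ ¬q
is never true.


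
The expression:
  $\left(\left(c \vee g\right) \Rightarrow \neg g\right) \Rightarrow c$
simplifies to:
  $c \vee g$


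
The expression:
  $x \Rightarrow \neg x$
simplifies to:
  $\neg x$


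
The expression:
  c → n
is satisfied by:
  {n: True, c: False}
  {c: False, n: False}
  {c: True, n: True}


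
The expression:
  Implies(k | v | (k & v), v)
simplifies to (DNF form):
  v | ~k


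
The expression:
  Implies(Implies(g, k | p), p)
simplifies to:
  p | (g & ~k)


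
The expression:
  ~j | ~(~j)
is always true.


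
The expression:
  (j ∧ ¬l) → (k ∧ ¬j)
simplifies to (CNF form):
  l ∨ ¬j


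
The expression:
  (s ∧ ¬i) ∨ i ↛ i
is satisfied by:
  {s: True, i: False}


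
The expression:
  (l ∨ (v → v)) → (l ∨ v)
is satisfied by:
  {v: True, l: True}
  {v: True, l: False}
  {l: True, v: False}


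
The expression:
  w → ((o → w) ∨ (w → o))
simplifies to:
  True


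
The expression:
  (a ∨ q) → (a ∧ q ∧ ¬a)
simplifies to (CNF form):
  ¬a ∧ ¬q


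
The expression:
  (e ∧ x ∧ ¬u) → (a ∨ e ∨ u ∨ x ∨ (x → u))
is always true.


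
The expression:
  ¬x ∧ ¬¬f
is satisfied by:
  {f: True, x: False}


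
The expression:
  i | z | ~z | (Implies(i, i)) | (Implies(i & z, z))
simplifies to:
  True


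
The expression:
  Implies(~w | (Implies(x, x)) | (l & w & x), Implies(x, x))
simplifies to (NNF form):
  True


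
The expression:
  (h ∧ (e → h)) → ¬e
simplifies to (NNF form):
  ¬e ∨ ¬h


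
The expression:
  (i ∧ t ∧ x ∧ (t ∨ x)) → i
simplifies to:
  True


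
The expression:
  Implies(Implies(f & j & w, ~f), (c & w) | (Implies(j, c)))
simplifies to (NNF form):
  c | ~j | (f & w)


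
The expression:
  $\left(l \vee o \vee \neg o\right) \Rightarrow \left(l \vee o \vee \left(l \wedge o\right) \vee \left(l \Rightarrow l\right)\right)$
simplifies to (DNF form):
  $\text{True}$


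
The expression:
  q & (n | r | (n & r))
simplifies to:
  q & (n | r)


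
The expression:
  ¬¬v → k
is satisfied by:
  {k: True, v: False}
  {v: False, k: False}
  {v: True, k: True}


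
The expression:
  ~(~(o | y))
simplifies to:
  o | y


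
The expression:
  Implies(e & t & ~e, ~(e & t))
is always true.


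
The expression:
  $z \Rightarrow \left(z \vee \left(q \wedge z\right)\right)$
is always true.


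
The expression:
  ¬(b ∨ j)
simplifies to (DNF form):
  ¬b ∧ ¬j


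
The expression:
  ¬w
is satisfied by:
  {w: False}


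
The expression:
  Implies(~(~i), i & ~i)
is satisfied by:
  {i: False}


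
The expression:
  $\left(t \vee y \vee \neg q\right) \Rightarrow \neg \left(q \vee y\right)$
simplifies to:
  $\neg y \wedge \left(\neg q \vee \neg t\right)$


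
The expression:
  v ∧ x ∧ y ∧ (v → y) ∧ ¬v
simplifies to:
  False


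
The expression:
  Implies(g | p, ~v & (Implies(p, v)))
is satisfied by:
  {g: False, p: False, v: False}
  {v: True, g: False, p: False}
  {g: True, v: False, p: False}


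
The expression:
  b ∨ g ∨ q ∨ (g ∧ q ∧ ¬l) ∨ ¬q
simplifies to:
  True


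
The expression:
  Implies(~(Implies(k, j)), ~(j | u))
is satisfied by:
  {j: True, k: False, u: False}
  {j: False, k: False, u: False}
  {u: True, j: True, k: False}
  {u: True, j: False, k: False}
  {k: True, j: True, u: False}
  {k: True, j: False, u: False}
  {k: True, u: True, j: True}


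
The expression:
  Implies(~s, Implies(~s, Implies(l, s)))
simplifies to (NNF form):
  s | ~l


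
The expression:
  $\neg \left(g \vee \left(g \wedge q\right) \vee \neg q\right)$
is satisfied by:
  {q: True, g: False}


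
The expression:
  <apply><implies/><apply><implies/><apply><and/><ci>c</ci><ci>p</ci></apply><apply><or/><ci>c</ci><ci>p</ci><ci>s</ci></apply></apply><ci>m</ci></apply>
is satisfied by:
  {m: True}


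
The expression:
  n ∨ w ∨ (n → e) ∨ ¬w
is always true.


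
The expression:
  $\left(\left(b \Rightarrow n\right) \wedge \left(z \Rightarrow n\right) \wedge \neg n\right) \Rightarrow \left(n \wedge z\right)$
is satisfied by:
  {n: True, b: True, z: True}
  {n: True, b: True, z: False}
  {n: True, z: True, b: False}
  {n: True, z: False, b: False}
  {b: True, z: True, n: False}
  {b: True, z: False, n: False}
  {z: True, b: False, n: False}


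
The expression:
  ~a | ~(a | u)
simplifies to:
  ~a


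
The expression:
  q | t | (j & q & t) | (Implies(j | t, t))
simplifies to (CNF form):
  q | t | ~j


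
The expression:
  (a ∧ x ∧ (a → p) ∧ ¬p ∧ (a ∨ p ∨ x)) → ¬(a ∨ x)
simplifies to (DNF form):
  True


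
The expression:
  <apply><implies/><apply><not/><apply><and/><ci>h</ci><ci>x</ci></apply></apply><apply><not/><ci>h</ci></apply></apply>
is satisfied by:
  {x: True, h: False}
  {h: False, x: False}
  {h: True, x: True}


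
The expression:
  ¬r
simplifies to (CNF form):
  ¬r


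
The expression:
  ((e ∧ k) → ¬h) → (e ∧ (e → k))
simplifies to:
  e ∧ k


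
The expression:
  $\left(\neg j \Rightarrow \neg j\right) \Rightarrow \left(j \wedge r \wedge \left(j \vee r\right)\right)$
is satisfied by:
  {r: True, j: True}


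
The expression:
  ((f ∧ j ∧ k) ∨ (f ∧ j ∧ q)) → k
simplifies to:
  k ∨ ¬f ∨ ¬j ∨ ¬q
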